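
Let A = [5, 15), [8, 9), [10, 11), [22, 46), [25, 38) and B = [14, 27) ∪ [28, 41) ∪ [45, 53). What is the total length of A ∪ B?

Merge the first list: [5, 15), [22, 46).
A ∪ B = [5, 53).
Total: 48.

48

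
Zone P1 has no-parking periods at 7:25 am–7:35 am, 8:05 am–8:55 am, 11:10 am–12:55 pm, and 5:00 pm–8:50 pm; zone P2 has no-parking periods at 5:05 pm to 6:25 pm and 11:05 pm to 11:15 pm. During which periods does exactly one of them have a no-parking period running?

A \ B = 7:25 am–7:35 am, 8:05 am–8:55 am, 11:10 am–12:55 pm, 5:00 pm–5:05 pm, 6:25 pm–8:50 pm.
B \ A = 11:05 pm–11:15 pm.
Union of the two gives the symmetric difference.

7:25 am–7:35 am, 8:05 am–8:55 am, 11:10 am–12:55 pm, 5:00 pm–5:05 pm, 6:25 pm–8:50 pm, 11:05 pm–11:15 pm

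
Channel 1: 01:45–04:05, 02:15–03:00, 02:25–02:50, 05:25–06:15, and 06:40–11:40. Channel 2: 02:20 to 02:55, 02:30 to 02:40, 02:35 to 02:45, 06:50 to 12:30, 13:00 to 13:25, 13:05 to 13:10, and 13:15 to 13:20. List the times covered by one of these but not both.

A, merged: 01:45-04:05, 05:25-06:15, 06:40-11:40.
B, merged: 02:20-02:55, 06:50-12:30, 13:00-13:25.
A but not B: 01:45-02:20, 02:55-04:05, 05:25-06:15, 06:40-06:50.
B but not A: 11:40-12:30, 13:00-13:25.
Combining gives A △ B.

01:45-02:20, 02:55-04:05, 05:25-06:15, 06:40-06:50, 11:40-12:30, 13:00-13:25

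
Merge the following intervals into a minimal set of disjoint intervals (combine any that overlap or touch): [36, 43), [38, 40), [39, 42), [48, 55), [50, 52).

[38, 40) overlaps/touches [36, 43) → extend to [36, 43).
[39, 42) overlaps/touches [36, 43) → extend to [36, 43).
[48, 55) is disjoint → start new block.
[50, 52) overlaps/touches [48, 55) → extend to [48, 55).

[36, 43) ∪ [48, 55)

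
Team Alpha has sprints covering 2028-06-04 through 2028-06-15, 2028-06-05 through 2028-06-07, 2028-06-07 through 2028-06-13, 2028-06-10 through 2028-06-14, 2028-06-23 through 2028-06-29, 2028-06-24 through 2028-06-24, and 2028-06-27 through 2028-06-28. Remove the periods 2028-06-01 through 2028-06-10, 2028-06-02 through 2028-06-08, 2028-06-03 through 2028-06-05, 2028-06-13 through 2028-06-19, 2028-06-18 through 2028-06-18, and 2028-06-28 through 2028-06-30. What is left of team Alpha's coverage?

2028-06-11 through 2028-06-12, 2028-06-23 through 2028-06-27

First set merges to 2028-06-04 through 2028-06-15, 2028-06-23 through 2028-06-29.
Second set merges to 2028-06-01 through 2028-06-10, 2028-06-13 through 2028-06-19, 2028-06-28 through 2028-06-30.
2028-06-04 through 2028-06-15 \ B = 2028-06-11 through 2028-06-12.
2028-06-23 through 2028-06-29 \ B = 2028-06-23 through 2028-06-27.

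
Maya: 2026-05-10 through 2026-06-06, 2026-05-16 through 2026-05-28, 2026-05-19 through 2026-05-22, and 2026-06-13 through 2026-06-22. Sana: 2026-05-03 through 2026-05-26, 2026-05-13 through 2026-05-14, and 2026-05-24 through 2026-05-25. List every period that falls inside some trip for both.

A, merged: 2026-05-10 through 2026-06-06, 2026-06-13 through 2026-06-22.
B, merged: 2026-05-03 through 2026-05-26.
2026-05-10 through 2026-06-06 ∩ B → 2026-05-10 through 2026-05-26.
2026-06-13 through 2026-06-22 meets no B interval.

2026-05-10 through 2026-05-26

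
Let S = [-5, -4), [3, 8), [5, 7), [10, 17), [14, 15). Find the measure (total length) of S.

13

Merged: [-5, -4), [3, 8), [10, 17).
Lengths: 1 + 5 + 7 = 13.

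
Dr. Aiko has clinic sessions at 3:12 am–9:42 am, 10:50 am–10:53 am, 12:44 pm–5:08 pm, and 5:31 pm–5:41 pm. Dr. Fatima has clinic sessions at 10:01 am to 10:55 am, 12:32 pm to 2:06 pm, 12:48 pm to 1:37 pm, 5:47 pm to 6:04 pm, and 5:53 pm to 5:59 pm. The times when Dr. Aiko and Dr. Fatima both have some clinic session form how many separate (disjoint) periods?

2

Second set merges to 10:01 am–10:55 am, 12:32 pm–2:06 pm, 5:47 pm–6:04 pm.
A ∩ B = 10:50 am–10:53 am, 12:44 pm–2:06 pm.
That is 2 disjoint pieces.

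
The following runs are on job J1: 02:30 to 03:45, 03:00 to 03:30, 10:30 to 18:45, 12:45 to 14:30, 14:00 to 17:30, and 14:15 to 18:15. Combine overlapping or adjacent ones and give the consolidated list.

02:30–03:45, 10:30–18:45

03:00–03:30 overlaps/touches 02:30–03:45 → extend to 02:30–03:45.
10:30–18:45 is disjoint → start new block.
12:45–14:30 overlaps/touches 10:30–18:45 → extend to 10:30–18:45.
14:00–17:30 overlaps/touches 10:30–18:45 → extend to 10:30–18:45.
14:15–18:15 overlaps/touches 10:30–18:45 → extend to 10:30–18:45.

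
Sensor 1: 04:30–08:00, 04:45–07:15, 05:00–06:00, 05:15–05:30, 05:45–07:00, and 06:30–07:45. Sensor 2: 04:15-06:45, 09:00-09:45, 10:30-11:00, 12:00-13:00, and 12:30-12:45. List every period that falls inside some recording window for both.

A, merged: 04:30-08:00.
B, merged: 04:15-06:45, 09:00-09:45, 10:30-11:00, 12:00-13:00.
04:30-08:00 overlaps B on 04:30-06:45.

04:30-06:45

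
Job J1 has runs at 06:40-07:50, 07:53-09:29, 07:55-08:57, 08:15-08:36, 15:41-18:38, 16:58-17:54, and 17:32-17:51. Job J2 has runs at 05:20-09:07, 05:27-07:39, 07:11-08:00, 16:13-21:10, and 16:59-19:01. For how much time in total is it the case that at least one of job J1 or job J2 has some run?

Merge the first list: 06:40-07:50, 07:53-09:29, 15:41-18:38.
Merge the second list: 05:20-09:07, 16:13-21:10.
A ∪ B = 05:20-09:29, 15:41-21:10.
Total: 4 h 9 min + 5 h 29 min = 9 h 38 min.

9 h 38 min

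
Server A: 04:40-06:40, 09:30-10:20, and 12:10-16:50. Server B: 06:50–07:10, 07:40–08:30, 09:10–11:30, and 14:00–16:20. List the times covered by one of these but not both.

04:40–06:40, 06:50–07:10, 07:40–08:30, 09:10–09:30, 10:20–11:30, 12:10–14:00, 16:20–16:50

A but not B: 04:40–06:40, 12:10–14:00, 16:20–16:50.
B but not A: 06:50–07:10, 07:40–08:30, 09:10–09:30, 10:20–11:30.
Combining gives A △ B.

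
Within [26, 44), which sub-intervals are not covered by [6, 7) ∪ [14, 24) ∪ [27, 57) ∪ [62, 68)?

[26, 27)

Covered (merged): [6, 7), [14, 24), [27, 57), [62, 68).
Uncovered inside [26, 44): [26, 27).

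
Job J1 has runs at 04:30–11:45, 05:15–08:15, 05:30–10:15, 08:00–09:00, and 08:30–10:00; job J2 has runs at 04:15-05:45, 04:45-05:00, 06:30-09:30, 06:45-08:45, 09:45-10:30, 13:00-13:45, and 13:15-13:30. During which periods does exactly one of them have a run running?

04:15–04:30, 05:45–06:30, 09:30–09:45, 10:30–11:45, 13:00–13:45

Merge the first list: 04:30–11:45.
Merge the second list: 04:15–05:45, 06:30–09:30, 09:45–10:30, 13:00–13:45.
A \ B = 05:45–06:30, 09:30–09:45, 10:30–11:45.
B \ A = 04:15–04:30, 13:00–13:45.
Union of the two gives the symmetric difference.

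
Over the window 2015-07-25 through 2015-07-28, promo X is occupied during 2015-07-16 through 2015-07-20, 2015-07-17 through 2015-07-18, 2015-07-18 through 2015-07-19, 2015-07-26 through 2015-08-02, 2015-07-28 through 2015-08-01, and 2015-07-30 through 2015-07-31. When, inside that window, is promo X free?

2015-07-25 through 2015-07-25

After merging, the occupied span is 2015-07-16 through 2015-07-20, 2015-07-26 through 2015-08-02.
Gaps within 2015-07-25 through 2015-07-28: 2015-07-25 through 2015-07-25.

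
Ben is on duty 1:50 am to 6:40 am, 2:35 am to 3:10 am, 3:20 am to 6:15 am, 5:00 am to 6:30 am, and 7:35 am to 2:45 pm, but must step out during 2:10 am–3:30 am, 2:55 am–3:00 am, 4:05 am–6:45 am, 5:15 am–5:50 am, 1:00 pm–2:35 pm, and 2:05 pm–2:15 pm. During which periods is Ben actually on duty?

Merge the first list: 1:50 am-6:40 am, 7:35 am-2:45 pm.
Merge the second list: 2:10 am-3:30 am, 4:05 am-6:45 am, 1:00 pm-2:35 pm.
1:50 am-6:40 am minus B → 1:50 am-2:10 am, 3:30 am-4:05 am.
7:35 am-2:45 pm minus B → 7:35 am-1:00 pm, 2:35 pm-2:45 pm.

1:50 am-2:10 am, 3:30 am-4:05 am, 7:35 am-1:00 pm, 2:35 pm-2:45 pm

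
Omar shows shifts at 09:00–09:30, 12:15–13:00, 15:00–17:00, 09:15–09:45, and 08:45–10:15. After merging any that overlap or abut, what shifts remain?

08:45–10:15, 12:15–13:00, 15:00–17:00

Sort by start: 08:45–10:15, 09:00–09:30, 09:15–09:45, 12:15–13:00, 15:00–17:00.
09:00–09:30 overlaps/touches 08:45–10:15 → extend to 08:45–10:15.
09:15–09:45 overlaps/touches 08:45–10:15 → extend to 08:45–10:15.
12:15–13:00 is disjoint → start new block.
15:00–17:00 is disjoint → start new block.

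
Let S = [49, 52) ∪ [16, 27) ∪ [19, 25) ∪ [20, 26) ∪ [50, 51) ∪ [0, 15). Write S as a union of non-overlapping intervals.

[0, 15) ∪ [16, 27) ∪ [49, 52)

Sort by start: [0, 15), [16, 27), [19, 25), [20, 26), [49, 52), [50, 51).
[16, 27) is disjoint → start new block.
[19, 25) overlaps/touches [16, 27) → extend to [16, 27).
[20, 26) overlaps/touches [16, 27) → extend to [16, 27).
[49, 52) is disjoint → start new block.
[50, 51) overlaps/touches [49, 52) → extend to [49, 52).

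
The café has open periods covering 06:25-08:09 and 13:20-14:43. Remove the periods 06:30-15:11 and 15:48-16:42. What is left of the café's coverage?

06:25–06:30

06:25–08:09 \ B = 06:25–06:30.
13:20–14:43: entirely removed.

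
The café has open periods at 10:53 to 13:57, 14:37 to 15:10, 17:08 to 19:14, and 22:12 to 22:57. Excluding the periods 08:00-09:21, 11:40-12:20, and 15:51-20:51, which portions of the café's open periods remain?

10:53-13:57 with B removed leaves 10:53-11:40, 12:20-13:57.
14:37-15:10 is untouched.
17:08-19:14 lies entirely inside B → drops out.
22:12-22:57 is untouched.

10:53-11:40, 12:20-13:57, 14:37-15:10, 22:12-22:57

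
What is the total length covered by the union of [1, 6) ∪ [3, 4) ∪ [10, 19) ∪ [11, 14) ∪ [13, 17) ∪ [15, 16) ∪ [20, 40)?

34

Merged: [1, 6), [10, 19), [20, 40).
Lengths: 5 + 9 + 20 = 34.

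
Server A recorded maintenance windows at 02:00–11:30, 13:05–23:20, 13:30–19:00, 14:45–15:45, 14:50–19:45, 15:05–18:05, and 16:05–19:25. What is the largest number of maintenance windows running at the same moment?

At 15:05, 5 of the intervals are simultaneously active.
No point has more.

5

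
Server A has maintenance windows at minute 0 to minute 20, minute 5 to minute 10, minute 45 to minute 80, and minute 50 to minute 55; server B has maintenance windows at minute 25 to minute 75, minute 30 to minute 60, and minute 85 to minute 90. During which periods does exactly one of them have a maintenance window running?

minute 0 to minute 20, minute 25 to minute 45, minute 75 to minute 80, minute 85 to minute 90

A, merged: minute 0 to minute 20, minute 45 to minute 80.
B, merged: minute 25 to minute 75, minute 85 to minute 90.
A \ B = minute 0 to minute 20, minute 75 to minute 80.
B \ A = minute 25 to minute 45, minute 85 to minute 90.
Union of the two gives the symmetric difference.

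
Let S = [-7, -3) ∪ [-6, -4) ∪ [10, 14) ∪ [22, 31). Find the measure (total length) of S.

17

Merged: [-7, -3), [10, 14), [22, 31).
Lengths: 4 + 4 + 9 = 17.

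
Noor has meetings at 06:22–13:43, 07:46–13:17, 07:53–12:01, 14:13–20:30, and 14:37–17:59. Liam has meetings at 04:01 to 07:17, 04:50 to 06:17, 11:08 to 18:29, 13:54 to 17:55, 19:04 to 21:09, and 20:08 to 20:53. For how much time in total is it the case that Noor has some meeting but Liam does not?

4 h 26 min

A, merged: 06:22–13:43, 14:13–20:30.
B, merged: 04:01–07:17, 11:08–18:29, 19:04–21:09.
A \ B = 07:17–11:08, 18:29–19:04.
Total: 3 h 51 min + 35 min = 4 h 26 min.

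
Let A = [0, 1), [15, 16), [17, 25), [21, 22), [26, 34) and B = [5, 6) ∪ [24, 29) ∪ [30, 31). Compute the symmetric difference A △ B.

[0, 1) ∪ [5, 6) ∪ [15, 16) ∪ [17, 24) ∪ [25, 26) ∪ [29, 30) ∪ [31, 34)

Merge the first list: [0, 1), [15, 16), [17, 25), [26, 34).
A but not B: [0, 1), [15, 16), [17, 24), [29, 30), [31, 34).
B but not A: [5, 6), [25, 26).
Combining gives A △ B.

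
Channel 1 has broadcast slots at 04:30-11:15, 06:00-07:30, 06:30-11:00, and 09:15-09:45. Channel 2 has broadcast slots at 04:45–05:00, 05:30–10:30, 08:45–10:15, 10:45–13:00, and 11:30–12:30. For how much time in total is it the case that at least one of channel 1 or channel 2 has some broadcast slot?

First set merges to 04:30–11:15.
Second set merges to 04:45–05:00, 05:30–10:30, 10:45–13:00.
A ∪ B = 04:30–13:00.
Total: 8 h 30 min.

8 h 30 min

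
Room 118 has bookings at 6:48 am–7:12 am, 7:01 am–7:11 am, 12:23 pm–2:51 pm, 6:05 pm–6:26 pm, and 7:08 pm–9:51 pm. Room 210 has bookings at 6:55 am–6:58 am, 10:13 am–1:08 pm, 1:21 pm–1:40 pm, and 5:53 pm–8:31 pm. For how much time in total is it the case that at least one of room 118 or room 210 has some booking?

9 h

First set merges to 6:48 am–7:12 am, 12:23 pm–2:51 pm, 6:05 pm–6:26 pm, 7:08 pm–9:51 pm.
A ∪ B = 6:48 am–7:12 am, 10:13 am–2:51 pm, 5:53 pm–9:51 pm.
Total: 24 min + 4 h 38 min + 3 h 58 min = 9 h.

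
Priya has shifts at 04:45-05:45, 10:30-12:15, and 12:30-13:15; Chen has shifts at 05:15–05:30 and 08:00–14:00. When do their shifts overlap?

04:45–05:45 ∩ B → 05:15–05:30.
10:30–12:15 ∩ B → 10:30–12:15.
12:30–13:15 ∩ B → 12:30–13:15.

05:15–05:30, 10:30–12:15, 12:30–13:15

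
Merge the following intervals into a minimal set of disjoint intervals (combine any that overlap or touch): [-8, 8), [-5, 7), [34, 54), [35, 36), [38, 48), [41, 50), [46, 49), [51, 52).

[-5, 7) overlaps/touches [-8, 8) → extend to [-8, 8).
[34, 54) is disjoint → start new block.
[35, 36) overlaps/touches [34, 54) → extend to [34, 54).
[38, 48) overlaps/touches [34, 54) → extend to [34, 54).
[41, 50) overlaps/touches [34, 54) → extend to [34, 54).
[46, 49) overlaps/touches [34, 54) → extend to [34, 54).
[51, 52) overlaps/touches [34, 54) → extend to [34, 54).

[-8, 8) ∪ [34, 54)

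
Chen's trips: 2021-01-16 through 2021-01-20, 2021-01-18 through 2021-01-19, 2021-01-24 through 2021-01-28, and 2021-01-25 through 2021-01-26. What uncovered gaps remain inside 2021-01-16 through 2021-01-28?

2021-01-21 through 2021-01-23

After merging, the occupied span is 2021-01-16 through 2021-01-20, 2021-01-24 through 2021-01-28.
Gaps within 2021-01-16 through 2021-01-28: 2021-01-21 through 2021-01-23.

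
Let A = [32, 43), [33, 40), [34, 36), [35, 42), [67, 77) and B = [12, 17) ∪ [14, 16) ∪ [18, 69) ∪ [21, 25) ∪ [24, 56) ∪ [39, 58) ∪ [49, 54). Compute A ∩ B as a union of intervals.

Merge the first list: [32, 43), [67, 77).
Merge the second list: [12, 17), [18, 69).
[32, 43) meets the second set on [32, 43).
[67, 77) meets the second set on [67, 69).

[32, 43) ∪ [67, 69)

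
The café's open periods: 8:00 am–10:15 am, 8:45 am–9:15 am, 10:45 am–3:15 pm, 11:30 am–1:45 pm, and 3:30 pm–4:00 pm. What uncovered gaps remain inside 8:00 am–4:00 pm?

After merging, the occupied span is 8:00 am-10:15 am, 10:45 am-3:15 pm, 3:30 pm-4:00 pm.
Gaps within 8:00 am-4:00 pm: 10:15 am-10:45 am, 3:15 pm-3:30 pm.

10:15 am-10:45 am, 3:15 pm-3:30 pm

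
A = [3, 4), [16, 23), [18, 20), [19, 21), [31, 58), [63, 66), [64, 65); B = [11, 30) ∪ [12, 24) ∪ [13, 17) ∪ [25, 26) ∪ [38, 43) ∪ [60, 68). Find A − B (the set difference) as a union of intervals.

First set merges to [3, 4), [16, 23), [31, 58), [63, 66).
Second set merges to [11, 30), [38, 43), [60, 68).
[3, 4): no B overlap → unchanged.
[16, 23): fully covered by B → removed.
[31, 58) minus B → [31, 38), [43, 58).
[63, 66): fully covered by B → removed.

[3, 4) ∪ [31, 38) ∪ [43, 58)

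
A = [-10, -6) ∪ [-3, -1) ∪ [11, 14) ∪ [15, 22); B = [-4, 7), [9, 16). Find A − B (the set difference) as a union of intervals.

[-10, -6) is untouched.
[-3, -1) lies entirely inside B → drops out.
[11, 14) lies entirely inside B → drops out.
[15, 22) with B removed leaves [16, 22).

[-10, -6) ∪ [16, 22)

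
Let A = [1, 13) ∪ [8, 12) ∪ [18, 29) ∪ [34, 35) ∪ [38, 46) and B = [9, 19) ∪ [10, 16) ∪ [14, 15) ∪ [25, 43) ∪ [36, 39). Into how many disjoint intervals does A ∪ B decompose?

First set merges to [1, 13), [18, 29), [34, 35), [38, 46).
Second set merges to [9, 19), [25, 43).
A ∪ B = [1, 46).
That is 1 disjoint piece.

1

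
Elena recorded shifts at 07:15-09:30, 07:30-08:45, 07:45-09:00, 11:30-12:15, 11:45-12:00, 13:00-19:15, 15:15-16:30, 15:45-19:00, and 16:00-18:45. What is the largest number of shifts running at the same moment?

4

At 16:00, 4 of the intervals are simultaneously active.
No point has more.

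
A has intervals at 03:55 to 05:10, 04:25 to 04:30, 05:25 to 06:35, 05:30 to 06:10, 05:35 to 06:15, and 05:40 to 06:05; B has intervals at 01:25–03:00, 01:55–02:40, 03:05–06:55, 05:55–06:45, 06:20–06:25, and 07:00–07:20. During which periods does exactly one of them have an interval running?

01:25-03:00, 03:05-03:55, 05:10-05:25, 06:35-06:55, 07:00-07:20

A, merged: 03:55-05:10, 05:25-06:35.
B, merged: 01:25-03:00, 03:05-06:55, 07:00-07:20.
A but not B: none.
B but not A: 01:25-03:00, 03:05-03:55, 05:10-05:25, 06:35-06:55, 07:00-07:20.
Combining gives A △ B.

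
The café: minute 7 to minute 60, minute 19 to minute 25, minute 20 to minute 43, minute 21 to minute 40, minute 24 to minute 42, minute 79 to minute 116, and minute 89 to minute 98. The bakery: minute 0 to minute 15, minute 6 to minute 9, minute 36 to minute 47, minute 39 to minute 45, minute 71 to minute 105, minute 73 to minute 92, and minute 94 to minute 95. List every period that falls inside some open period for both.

Merge the first list: minute 7 to minute 60, minute 79 to minute 116.
Merge the second list: minute 0 to minute 15, minute 36 to minute 47, minute 71 to minute 105.
minute 7 to minute 60 meets the second set on minute 7 to minute 15, minute 36 to minute 47.
minute 79 to minute 116 meets the second set on minute 79 to minute 105.

minute 7 to minute 15, minute 36 to minute 47, minute 79 to minute 105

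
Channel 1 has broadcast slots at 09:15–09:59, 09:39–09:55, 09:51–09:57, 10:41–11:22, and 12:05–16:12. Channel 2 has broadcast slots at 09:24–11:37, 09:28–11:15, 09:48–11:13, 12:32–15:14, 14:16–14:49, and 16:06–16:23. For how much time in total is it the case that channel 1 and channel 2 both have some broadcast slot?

4 h 4 min

A, merged: 09:15-09:59, 10:41-11:22, 12:05-16:12.
B, merged: 09:24-11:37, 12:32-15:14, 16:06-16:23.
A ∩ B = 09:24-09:59, 10:41-11:22, 12:32-15:14, 16:06-16:12.
Total: 35 min + 41 min + 2 h 42 min + 6 min = 4 h 4 min.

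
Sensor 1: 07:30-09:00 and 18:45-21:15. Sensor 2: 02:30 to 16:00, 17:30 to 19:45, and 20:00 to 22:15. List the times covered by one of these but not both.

A but not B: 19:45–20:00.
B but not A: 02:30–07:30, 09:00–16:00, 17:30–18:45, 21:15–22:15.
Combining gives A △ B.

02:30–07:30, 09:00–16:00, 17:30–18:45, 19:45–20:00, 21:15–22:15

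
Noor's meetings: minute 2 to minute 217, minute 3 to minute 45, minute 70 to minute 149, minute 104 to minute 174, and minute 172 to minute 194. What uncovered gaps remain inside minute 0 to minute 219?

minute 0 to minute 2, minute 217 to minute 219

Covered (merged): minute 2 to minute 217.
Gaps within minute 0 to minute 219: minute 0 to minute 2, minute 217 to minute 219.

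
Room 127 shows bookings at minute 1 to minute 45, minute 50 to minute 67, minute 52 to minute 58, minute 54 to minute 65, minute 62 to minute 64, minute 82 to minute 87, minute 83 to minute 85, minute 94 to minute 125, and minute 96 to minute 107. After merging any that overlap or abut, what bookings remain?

minute 50 to minute 67 is disjoint → start new block.
minute 52 to minute 58 overlaps/touches minute 50 to minute 67 → extend to minute 50 to minute 67.
minute 54 to minute 65 overlaps/touches minute 50 to minute 67 → extend to minute 50 to minute 67.
minute 62 to minute 64 overlaps/touches minute 50 to minute 67 → extend to minute 50 to minute 67.
minute 82 to minute 87 is disjoint → start new block.
minute 83 to minute 85 overlaps/touches minute 82 to minute 87 → extend to minute 82 to minute 87.
minute 94 to minute 125 is disjoint → start new block.
minute 96 to minute 107 overlaps/touches minute 94 to minute 125 → extend to minute 94 to minute 125.

minute 1 to minute 45, minute 50 to minute 67, minute 82 to minute 87, minute 94 to minute 125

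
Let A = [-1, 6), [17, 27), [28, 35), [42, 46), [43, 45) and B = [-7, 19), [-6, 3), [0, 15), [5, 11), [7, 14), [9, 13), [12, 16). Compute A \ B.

[19, 27) ∪ [28, 35) ∪ [42, 46)

Merge the first list: [-1, 6), [17, 27), [28, 35), [42, 46).
Merge the second list: [-7, 19).
[-1, 6): fully covered by B → removed.
[17, 27) minus B → [19, 27).
[28, 35): no B overlap → unchanged.
[42, 46): no B overlap → unchanged.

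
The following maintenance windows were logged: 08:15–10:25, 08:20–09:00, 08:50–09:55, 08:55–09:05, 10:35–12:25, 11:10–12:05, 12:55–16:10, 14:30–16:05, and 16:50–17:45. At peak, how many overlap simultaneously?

4

Walk the sorted start/end points keeping a running depth.
The depth first hits 4 at 08:55.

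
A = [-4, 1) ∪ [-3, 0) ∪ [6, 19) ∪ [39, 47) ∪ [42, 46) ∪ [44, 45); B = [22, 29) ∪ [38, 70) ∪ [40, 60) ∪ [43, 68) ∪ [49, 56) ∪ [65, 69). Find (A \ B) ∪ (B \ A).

Merge the first list: [-4, 1), [6, 19), [39, 47).
Merge the second list: [22, 29), [38, 70).
A \ B = [-4, 1), [6, 19).
B \ A = [22, 29), [38, 39), [47, 70).
Union of the two gives the symmetric difference.

[-4, 1) ∪ [6, 19) ∪ [22, 29) ∪ [38, 39) ∪ [47, 70)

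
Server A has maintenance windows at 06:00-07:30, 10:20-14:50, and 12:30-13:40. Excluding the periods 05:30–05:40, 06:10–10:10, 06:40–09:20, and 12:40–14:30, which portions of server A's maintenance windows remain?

06:00–06:10, 10:20–12:40, 14:30–14:50

A, merged: 06:00–07:30, 10:20–14:50.
B, merged: 05:30–05:40, 06:10–10:10, 12:40–14:30.
06:00–07:30 minus B → 06:00–06:10.
10:20–14:50 minus B → 10:20–12:40, 14:30–14:50.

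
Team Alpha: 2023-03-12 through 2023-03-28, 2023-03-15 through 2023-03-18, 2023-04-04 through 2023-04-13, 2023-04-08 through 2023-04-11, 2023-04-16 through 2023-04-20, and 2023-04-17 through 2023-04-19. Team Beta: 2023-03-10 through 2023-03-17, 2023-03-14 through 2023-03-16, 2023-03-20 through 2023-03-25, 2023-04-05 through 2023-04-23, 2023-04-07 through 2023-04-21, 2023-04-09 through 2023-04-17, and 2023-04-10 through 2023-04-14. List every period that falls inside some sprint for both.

Merge the first list: 2023-03-12 through 2023-03-28, 2023-04-04 through 2023-04-13, 2023-04-16 through 2023-04-20.
Merge the second list: 2023-03-10 through 2023-03-17, 2023-03-20 through 2023-03-25, 2023-04-05 through 2023-04-23.
2023-03-12 through 2023-03-28 meets the second set on 2023-03-12 through 2023-03-17, 2023-03-20 through 2023-03-25.
2023-04-04 through 2023-04-13 meets the second set on 2023-04-05 through 2023-04-13.
2023-04-16 through 2023-04-20 meets the second set on 2023-04-16 through 2023-04-20.

2023-03-12 through 2023-03-17, 2023-03-20 through 2023-03-25, 2023-04-05 through 2023-04-13, 2023-04-16 through 2023-04-20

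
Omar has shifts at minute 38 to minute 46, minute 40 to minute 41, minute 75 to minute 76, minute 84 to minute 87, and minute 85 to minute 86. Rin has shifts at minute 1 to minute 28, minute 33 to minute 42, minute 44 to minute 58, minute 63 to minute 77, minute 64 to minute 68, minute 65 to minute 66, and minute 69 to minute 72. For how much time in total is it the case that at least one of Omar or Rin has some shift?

69 minutes

First set merges to minute 38 to minute 46, minute 75 to minute 76, minute 84 to minute 87.
Second set merges to minute 1 to minute 28, minute 33 to minute 42, minute 44 to minute 58, minute 63 to minute 77.
A ∪ B = minute 1 to minute 28, minute 33 to minute 58, minute 63 to minute 77, minute 84 to minute 87.
Total: 27 minutes + 25 minutes + 14 minutes + 3 minutes = 69 minutes.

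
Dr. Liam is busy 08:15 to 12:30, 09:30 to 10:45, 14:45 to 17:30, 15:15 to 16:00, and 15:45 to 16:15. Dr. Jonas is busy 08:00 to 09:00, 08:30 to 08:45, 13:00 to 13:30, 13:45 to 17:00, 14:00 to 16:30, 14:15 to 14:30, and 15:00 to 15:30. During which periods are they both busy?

Merge the first list: 08:15-12:30, 14:45-17:30.
Merge the second list: 08:00-09:00, 13:00-13:30, 13:45-17:00.
08:15-12:30 meets the second set on 08:15-09:00.
14:45-17:30 meets the second set on 14:45-17:00.

08:15-09:00, 14:45-17:00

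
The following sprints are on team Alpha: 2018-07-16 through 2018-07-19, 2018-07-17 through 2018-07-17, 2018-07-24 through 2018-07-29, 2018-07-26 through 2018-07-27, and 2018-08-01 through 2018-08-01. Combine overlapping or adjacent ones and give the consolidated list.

2018-07-16 through 2018-07-19, 2018-07-24 through 2018-07-29, 2018-08-01 through 2018-08-01

2018-07-17 through 2018-07-17 overlaps/touches 2018-07-16 through 2018-07-19 → extend to 2018-07-16 through 2018-07-19.
2018-07-24 through 2018-07-29 is disjoint → start new block.
2018-07-26 through 2018-07-27 overlaps/touches 2018-07-24 through 2018-07-29 → extend to 2018-07-24 through 2018-07-29.
2018-08-01 through 2018-08-01 is disjoint → start new block.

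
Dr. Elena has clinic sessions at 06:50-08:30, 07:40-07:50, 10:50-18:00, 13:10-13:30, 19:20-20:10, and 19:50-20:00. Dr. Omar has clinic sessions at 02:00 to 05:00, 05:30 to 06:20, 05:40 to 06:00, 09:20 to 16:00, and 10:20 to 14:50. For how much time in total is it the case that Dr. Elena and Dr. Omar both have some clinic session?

First set merges to 06:50–08:30, 10:50–18:00, 19:20–20:10.
Second set merges to 02:00–05:00, 05:30–06:20, 09:20–16:00.
A ∩ B = 10:50–16:00.
Total: 5 h 10 min.

5 h 10 min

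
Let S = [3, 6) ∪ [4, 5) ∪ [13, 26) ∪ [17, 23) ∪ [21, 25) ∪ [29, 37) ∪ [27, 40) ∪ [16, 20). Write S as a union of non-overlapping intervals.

[3, 6) ∪ [13, 26) ∪ [27, 40)

Sort by start: [3, 6), [4, 5), [13, 26), [16, 20), [17, 23), [21, 25), [27, 40), [29, 37).
[4, 5) overlaps/touches [3, 6) → extend to [3, 6).
[13, 26) is disjoint → start new block.
[16, 20) overlaps/touches [13, 26) → extend to [13, 26).
[17, 23) overlaps/touches [13, 26) → extend to [13, 26).
[21, 25) overlaps/touches [13, 26) → extend to [13, 26).
[27, 40) is disjoint → start new block.
[29, 37) overlaps/touches [27, 40) → extend to [27, 40).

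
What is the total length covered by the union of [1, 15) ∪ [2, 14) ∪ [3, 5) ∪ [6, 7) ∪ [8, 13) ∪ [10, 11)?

Merged: [1, 15).
Length: 14.

14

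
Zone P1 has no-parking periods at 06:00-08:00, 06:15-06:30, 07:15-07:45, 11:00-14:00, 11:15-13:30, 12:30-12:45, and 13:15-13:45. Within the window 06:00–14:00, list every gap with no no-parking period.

08:00–11:00

The merged coverage is 06:00–08:00, 11:00–14:00.
Gaps within 06:00–14:00: 08:00–11:00.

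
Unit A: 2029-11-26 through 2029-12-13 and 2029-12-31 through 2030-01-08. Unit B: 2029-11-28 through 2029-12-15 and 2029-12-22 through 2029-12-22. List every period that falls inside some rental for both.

2029-11-28 through 2029-12-13

2029-11-26 through 2029-12-13 meets the second set on 2029-11-28 through 2029-12-13.
2029-12-31 through 2030-01-08: no overlap with the second set.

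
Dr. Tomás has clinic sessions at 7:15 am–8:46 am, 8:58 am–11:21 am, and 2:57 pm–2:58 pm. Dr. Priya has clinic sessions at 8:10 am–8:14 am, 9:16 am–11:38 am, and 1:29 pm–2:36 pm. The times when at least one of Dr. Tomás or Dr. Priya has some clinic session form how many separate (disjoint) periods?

A ∪ B = 7:15 am–8:46 am, 8:58 am–11:38 am, 1:29 pm–2:36 pm, 2:57 pm–2:58 pm.
That is 4 disjoint pieces.

4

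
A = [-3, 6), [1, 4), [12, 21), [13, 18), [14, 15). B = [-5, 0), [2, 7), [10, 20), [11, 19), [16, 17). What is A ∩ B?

A, merged: [-3, 6), [12, 21).
B, merged: [-5, 0), [2, 7), [10, 20).
[-3, 6) ∩ B → [-3, 0), [2, 6).
[12, 21) ∩ B → [12, 20).

[-3, 0) ∪ [2, 6) ∪ [12, 20)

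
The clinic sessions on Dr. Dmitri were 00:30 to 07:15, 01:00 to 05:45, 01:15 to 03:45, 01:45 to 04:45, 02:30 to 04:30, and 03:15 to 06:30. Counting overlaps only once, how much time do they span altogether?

Merged: 00:30–07:15.
Length: 6 h 45 min.

6 h 45 min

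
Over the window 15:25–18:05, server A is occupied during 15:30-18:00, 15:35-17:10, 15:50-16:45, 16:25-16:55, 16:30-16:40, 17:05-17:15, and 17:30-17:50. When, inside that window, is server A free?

Covered (merged): 15:30-18:00.
Gaps within 15:25-18:05: 15:25-15:30, 18:00-18:05.

15:25-15:30, 18:00-18:05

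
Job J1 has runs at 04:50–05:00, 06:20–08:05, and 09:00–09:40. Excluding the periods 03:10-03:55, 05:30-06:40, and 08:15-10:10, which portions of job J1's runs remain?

04:50–05:00, 06:40–08:05

04:50–05:00: nothing removed.
06:20–08:05 \ B = 06:40–08:05.
09:00–09:40: entirely removed.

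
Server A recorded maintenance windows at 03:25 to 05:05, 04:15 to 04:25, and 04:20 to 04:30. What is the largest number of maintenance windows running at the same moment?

Sweep endpoints in order; track running count of active intervals.
Peak of 3 reached at 04:20.

3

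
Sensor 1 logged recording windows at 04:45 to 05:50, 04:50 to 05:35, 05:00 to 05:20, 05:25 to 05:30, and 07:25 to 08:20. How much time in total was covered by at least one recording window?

Merged: 04:45–05:50, 07:25–08:20.
Lengths: 1 h 5 min + 55 min = 2 h.

2 h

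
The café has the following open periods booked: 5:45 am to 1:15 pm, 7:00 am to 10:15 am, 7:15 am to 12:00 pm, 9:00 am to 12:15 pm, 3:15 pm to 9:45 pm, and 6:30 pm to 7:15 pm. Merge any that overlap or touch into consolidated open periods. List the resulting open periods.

5:45 am–1:15 pm, 3:15 pm–9:45 pm

7:00 am–10:15 am overlaps/touches 5:45 am–1:15 pm → extend to 5:45 am–1:15 pm.
7:15 am–12:00 pm overlaps/touches 5:45 am–1:15 pm → extend to 5:45 am–1:15 pm.
9:00 am–12:15 pm overlaps/touches 5:45 am–1:15 pm → extend to 5:45 am–1:15 pm.
3:15 pm–9:45 pm is disjoint → start new block.
6:30 pm–7:15 pm overlaps/touches 3:15 pm–9:45 pm → extend to 3:15 pm–9:45 pm.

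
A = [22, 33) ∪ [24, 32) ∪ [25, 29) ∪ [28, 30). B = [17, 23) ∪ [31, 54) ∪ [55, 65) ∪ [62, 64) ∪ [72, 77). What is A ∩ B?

Merge the first list: [22, 33).
Merge the second list: [17, 23), [31, 54), [55, 65), [72, 77).
[22, 33) overlaps B on [22, 23), [31, 33).

[22, 23) ∪ [31, 33)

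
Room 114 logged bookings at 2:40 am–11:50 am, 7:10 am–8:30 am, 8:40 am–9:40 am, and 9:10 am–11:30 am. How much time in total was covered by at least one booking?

9 h 10 min

Merged: 2:40 am–11:50 am.
Length: 9 h 10 min.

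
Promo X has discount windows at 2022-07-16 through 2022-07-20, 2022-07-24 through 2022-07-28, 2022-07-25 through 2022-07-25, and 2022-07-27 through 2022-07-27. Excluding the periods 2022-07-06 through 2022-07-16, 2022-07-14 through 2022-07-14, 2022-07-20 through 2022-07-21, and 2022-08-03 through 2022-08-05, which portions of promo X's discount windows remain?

Merge the first list: 2022-07-16 through 2022-07-20, 2022-07-24 through 2022-07-28.
Merge the second list: 2022-07-06 through 2022-07-16, 2022-07-20 through 2022-07-21, 2022-08-03 through 2022-08-05.
2022-07-16 through 2022-07-20 \ B = 2022-07-17 through 2022-07-19.
2022-07-24 through 2022-07-28: nothing removed.

2022-07-17 through 2022-07-19, 2022-07-24 through 2022-07-28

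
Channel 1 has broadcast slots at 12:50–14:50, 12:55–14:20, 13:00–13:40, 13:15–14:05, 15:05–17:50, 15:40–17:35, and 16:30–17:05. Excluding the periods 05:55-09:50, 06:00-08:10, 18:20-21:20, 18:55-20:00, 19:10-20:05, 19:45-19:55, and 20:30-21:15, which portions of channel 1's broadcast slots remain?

First set merges to 12:50-14:50, 15:05-17:50.
Second set merges to 05:55-09:50, 18:20-21:20.
12:50-14:50 is untouched.
15:05-17:50 is untouched.

12:50-14:50, 15:05-17:50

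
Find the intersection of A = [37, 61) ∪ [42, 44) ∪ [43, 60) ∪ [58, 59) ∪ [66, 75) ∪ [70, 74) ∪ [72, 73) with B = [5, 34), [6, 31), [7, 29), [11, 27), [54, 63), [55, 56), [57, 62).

[54, 61)

A, merged: [37, 61), [66, 75).
B, merged: [5, 34), [54, 63).
[37, 61) meets the second set on [54, 61).
[66, 75): no overlap with the second set.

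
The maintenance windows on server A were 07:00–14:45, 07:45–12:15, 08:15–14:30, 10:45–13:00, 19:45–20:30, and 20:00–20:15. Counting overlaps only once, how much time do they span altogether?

Merged: 07:00–14:45, 19:45–20:30.
Lengths: 7 h 45 min + 45 min = 8 h 30 min.

8 h 30 min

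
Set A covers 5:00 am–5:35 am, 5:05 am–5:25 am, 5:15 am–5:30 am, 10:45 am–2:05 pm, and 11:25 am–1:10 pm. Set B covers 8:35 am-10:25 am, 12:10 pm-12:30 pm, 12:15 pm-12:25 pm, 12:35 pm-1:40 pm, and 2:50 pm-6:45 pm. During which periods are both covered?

12:10 pm-12:30 pm, 12:35 pm-1:40 pm

A, merged: 5:00 am-5:35 am, 10:45 am-2:05 pm.
B, merged: 8:35 am-10:25 am, 12:10 pm-12:30 pm, 12:35 pm-1:40 pm, 2:50 pm-6:45 pm.
5:00 am-5:35 am falls entirely outside B.
10:45 am-2:05 pm overlaps B on 12:10 pm-12:30 pm, 12:35 pm-1:40 pm.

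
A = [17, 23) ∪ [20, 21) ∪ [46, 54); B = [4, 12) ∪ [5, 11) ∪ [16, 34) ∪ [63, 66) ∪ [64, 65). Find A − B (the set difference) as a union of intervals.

First set merges to [17, 23), [46, 54).
Second set merges to [4, 12), [16, 34), [63, 66).
[17, 23) lies entirely inside B → drops out.
[46, 54) is untouched.

[46, 54)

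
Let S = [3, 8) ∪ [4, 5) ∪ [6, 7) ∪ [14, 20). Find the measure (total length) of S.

Merged: [3, 8), [14, 20).
Lengths: 5 + 6 = 11.

11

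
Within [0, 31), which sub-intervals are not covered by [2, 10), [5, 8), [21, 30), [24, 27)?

[0, 2) ∪ [10, 21) ∪ [30, 31)

After merging, the occupied span is [2, 10), [21, 30).
Uncovered inside [0, 31): [0, 2), [10, 21), [30, 31).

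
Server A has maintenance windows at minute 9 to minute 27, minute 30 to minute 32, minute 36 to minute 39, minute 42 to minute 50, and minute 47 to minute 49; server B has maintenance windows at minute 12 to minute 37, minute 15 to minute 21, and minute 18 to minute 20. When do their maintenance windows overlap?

First set merges to minute 9 to minute 27, minute 30 to minute 32, minute 36 to minute 39, minute 42 to minute 50.
Second set merges to minute 12 to minute 37.
minute 9 to minute 27 ∩ B → minute 12 to minute 27.
minute 30 to minute 32 ∩ B → minute 30 to minute 32.
minute 36 to minute 39 ∩ B → minute 36 to minute 37.
minute 42 to minute 50 meets no B interval.

minute 12 to minute 27, minute 30 to minute 32, minute 36 to minute 37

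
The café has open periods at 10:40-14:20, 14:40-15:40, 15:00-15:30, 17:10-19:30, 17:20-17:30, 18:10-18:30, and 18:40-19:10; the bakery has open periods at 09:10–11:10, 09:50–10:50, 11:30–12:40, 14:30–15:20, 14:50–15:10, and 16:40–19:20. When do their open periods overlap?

10:40–11:10, 11:30–12:40, 14:40–15:20, 17:10–19:20

Merge the first list: 10:40–14:20, 14:40–15:40, 17:10–19:30.
Merge the second list: 09:10–11:10, 11:30–12:40, 14:30–15:20, 16:40–19:20.
10:40–14:20 ∩ B → 10:40–11:10, 11:30–12:40.
14:40–15:40 ∩ B → 14:40–15:20.
17:10–19:30 ∩ B → 17:10–19:20.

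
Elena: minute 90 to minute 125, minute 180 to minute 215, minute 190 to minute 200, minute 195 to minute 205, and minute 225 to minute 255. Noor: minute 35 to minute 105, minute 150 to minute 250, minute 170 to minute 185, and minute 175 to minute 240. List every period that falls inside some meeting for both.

minute 90 to minute 105, minute 180 to minute 215, minute 225 to minute 250

A, merged: minute 90 to minute 125, minute 180 to minute 215, minute 225 to minute 255.
B, merged: minute 35 to minute 105, minute 150 to minute 250.
minute 90 to minute 125 overlaps B on minute 90 to minute 105.
minute 180 to minute 215 overlaps B on minute 180 to minute 215.
minute 225 to minute 255 overlaps B on minute 225 to minute 250.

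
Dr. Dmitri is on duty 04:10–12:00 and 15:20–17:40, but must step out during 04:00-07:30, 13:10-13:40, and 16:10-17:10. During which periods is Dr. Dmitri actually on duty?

04:10–12:00 with B removed leaves 07:30–12:00.
15:20–17:40 with B removed leaves 15:20–16:10, 17:10–17:40.

07:30–12:00, 15:20–16:10, 17:10–17:40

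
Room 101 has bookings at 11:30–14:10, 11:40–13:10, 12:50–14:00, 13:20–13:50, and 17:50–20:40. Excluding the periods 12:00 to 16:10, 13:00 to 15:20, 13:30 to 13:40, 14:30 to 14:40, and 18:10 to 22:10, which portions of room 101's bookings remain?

11:30–12:00, 17:50–18:10

First set merges to 11:30–14:10, 17:50–20:40.
Second set merges to 12:00–16:10, 18:10–22:10.
11:30–14:10 \ B = 11:30–12:00.
17:50–20:40 \ B = 17:50–18:10.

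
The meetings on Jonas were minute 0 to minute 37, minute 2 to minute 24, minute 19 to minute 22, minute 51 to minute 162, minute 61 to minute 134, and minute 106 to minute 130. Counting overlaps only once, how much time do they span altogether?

Merged: minute 0 to minute 37, minute 51 to minute 162.
Lengths: 37 minutes + 111 minutes = 148 minutes.

148 minutes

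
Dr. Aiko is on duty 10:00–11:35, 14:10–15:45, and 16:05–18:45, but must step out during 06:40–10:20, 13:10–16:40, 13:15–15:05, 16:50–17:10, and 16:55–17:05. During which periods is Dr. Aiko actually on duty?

10:20–11:35, 16:40–16:50, 17:10–18:45

Merge the second list: 06:40–10:20, 13:10–16:40, 16:50–17:10.
10:00–11:35 minus B → 10:20–11:35.
14:10–15:45: fully covered by B → removed.
16:05–18:45 minus B → 16:40–16:50, 17:10–18:45.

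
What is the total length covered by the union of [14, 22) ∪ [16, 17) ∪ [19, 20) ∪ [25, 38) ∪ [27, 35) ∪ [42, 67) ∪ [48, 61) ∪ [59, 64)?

46

Merged: [14, 22), [25, 38), [42, 67).
Lengths: 8 + 13 + 25 = 46.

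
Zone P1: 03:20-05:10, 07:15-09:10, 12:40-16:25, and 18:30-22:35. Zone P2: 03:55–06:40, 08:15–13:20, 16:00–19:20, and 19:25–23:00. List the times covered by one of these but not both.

03:20–03:55, 05:10–06:40, 07:15–08:15, 09:10–12:40, 13:20–16:00, 16:25–18:30, 19:20–19:25, 22:35–23:00

A but not B: 03:20–03:55, 07:15–08:15, 13:20–16:00, 19:20–19:25.
B but not A: 05:10–06:40, 09:10–12:40, 16:25–18:30, 22:35–23:00.
Combining gives A △ B.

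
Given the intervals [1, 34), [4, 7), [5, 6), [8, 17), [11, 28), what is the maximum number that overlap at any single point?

Walk the sorted start/end points keeping a running depth.
The depth first hits 3 at 5.

3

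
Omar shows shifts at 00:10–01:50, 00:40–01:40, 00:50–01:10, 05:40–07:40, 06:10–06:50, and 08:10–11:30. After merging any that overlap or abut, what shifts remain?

00:40–01:40 overlaps/touches 00:10–01:50 → extend to 00:10–01:50.
00:50–01:10 overlaps/touches 00:10–01:50 → extend to 00:10–01:50.
05:40–07:40 is disjoint → start new block.
06:10–06:50 overlaps/touches 05:40–07:40 → extend to 05:40–07:40.
08:10–11:30 is disjoint → start new block.

00:10–01:50, 05:40–07:40, 08:10–11:30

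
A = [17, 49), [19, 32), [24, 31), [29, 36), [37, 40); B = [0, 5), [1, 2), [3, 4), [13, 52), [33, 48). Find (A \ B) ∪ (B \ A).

[0, 5) ∪ [13, 17) ∪ [49, 52)

Merge the first list: [17, 49).
Merge the second list: [0, 5), [13, 52).
Only in the first: none.
Only in the second: [0, 5), [13, 17), [49, 52).
Together these are the periods covered by exactly one.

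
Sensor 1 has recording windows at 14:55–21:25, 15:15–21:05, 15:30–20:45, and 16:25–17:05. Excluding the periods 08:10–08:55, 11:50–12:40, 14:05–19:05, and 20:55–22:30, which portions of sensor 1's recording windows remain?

19:05–20:55

First set merges to 14:55–21:25.
14:55–21:25 with B removed leaves 19:05–20:55.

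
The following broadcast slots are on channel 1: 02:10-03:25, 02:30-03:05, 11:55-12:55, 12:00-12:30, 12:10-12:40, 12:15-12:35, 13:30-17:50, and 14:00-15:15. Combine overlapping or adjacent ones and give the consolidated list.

02:10–03:25, 11:55–12:55, 13:30–17:50

02:30–03:05 overlaps/touches 02:10–03:25 → extend to 02:10–03:25.
11:55–12:55 is disjoint → start new block.
12:00–12:30 overlaps/touches 11:55–12:55 → extend to 11:55–12:55.
12:10–12:40 overlaps/touches 11:55–12:55 → extend to 11:55–12:55.
12:15–12:35 overlaps/touches 11:55–12:55 → extend to 11:55–12:55.
13:30–17:50 is disjoint → start new block.
14:00–15:15 overlaps/touches 13:30–17:50 → extend to 13:30–17:50.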